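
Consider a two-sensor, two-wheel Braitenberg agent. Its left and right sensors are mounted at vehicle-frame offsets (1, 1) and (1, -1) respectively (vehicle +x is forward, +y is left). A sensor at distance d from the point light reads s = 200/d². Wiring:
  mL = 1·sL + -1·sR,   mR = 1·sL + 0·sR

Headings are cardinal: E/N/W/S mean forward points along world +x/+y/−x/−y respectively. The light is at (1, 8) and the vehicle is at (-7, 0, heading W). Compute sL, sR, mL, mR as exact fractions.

left sensor world pos  = (-8, -1); dL² = 162
right sensor world pos = (-8, 1); dR² = 130
sL = 200/162 = 100/81
sR = 200/130 = 20/13
mL = 1·sL + -1·sR = -320/1053
mR = 1·sL + 0·sR = 100/81

100/81 20/13 -320/1053 100/81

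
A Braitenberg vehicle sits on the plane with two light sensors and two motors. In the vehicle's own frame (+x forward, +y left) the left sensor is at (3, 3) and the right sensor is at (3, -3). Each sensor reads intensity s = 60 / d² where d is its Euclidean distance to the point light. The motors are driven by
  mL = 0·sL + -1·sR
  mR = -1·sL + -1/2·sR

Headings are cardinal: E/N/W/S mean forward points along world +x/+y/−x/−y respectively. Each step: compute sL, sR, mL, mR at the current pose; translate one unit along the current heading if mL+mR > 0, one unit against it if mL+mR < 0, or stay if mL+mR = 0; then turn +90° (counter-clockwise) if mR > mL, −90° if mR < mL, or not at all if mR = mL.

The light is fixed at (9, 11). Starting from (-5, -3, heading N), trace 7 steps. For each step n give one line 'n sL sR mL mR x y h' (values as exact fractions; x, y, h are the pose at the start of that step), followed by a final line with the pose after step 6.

0 6/41 30/121 -30/121 -1341/4961 -5 -3 N
1 12/53 12/89 -12/89 -1386/4717 -5 -4 E
2 5/39 5/54 -5/54 -245/1404 -6 -4 S
3 60/613 12/89 -12/89 -9018/54557 -6 -3 W
4 6/41 30/121 -30/121 -1341/4961 -5 -3 N
5 12/53 12/89 -12/89 -1386/4717 -5 -4 E
6 5/39 5/54 -5/54 -245/1404 -6 -4 S
final -6 -3 W

n=0: pose=(-5,-3,N); sL=6/41, sR=30/121; mL=-30/121, mR=-1341/4961; mL+mR=-2571/4961 → advance -1; mR−mL=-111/4961 → turn -1·90°
n=1: pose=(-5,-4,E); sL=12/53, sR=12/89; mL=-12/89, mR=-1386/4717; mL+mR=-2022/4717 → advance -1; mR−mL=-750/4717 → turn -1·90°
n=2: pose=(-6,-4,S); sL=5/39, sR=5/54; mL=-5/54, mR=-245/1404; mL+mR=-125/468 → advance -1; mR−mL=-115/1404 → turn -1·90°
n=3: pose=(-6,-3,W); sL=60/613, sR=12/89; mL=-12/89, mR=-9018/54557; mL+mR=-16374/54557 → advance -1; mR−mL=-1662/54557 → turn -1·90°
n=4: pose=(-5,-3,N); sL=6/41, sR=30/121; mL=-30/121, mR=-1341/4961; mL+mR=-2571/4961 → advance -1; mR−mL=-111/4961 → turn -1·90°
n=5: pose=(-5,-4,E); sL=12/53, sR=12/89; mL=-12/89, mR=-1386/4717; mL+mR=-2022/4717 → advance -1; mR−mL=-750/4717 → turn -1·90°
n=6: pose=(-6,-4,S); sL=5/39, sR=5/54; mL=-5/54, mR=-245/1404; mL+mR=-125/468 → advance -1; mR−mL=-115/1404 → turn -1·90°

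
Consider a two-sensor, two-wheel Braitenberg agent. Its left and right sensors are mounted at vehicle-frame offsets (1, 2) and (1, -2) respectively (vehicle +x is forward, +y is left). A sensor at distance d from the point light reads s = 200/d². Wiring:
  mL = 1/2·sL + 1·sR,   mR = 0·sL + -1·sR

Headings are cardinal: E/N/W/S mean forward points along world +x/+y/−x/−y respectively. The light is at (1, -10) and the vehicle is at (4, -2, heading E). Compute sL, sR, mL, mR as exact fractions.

left sensor world pos  = (5, 0); dL² = 116
right sensor world pos = (5, -4); dR² = 52
sL = 200/116 = 50/29
sR = 200/52 = 50/13
mL = 1/2·sL + 1·sR = 1775/377
mR = 0·sL + -1·sR = -50/13

50/29 50/13 1775/377 -50/13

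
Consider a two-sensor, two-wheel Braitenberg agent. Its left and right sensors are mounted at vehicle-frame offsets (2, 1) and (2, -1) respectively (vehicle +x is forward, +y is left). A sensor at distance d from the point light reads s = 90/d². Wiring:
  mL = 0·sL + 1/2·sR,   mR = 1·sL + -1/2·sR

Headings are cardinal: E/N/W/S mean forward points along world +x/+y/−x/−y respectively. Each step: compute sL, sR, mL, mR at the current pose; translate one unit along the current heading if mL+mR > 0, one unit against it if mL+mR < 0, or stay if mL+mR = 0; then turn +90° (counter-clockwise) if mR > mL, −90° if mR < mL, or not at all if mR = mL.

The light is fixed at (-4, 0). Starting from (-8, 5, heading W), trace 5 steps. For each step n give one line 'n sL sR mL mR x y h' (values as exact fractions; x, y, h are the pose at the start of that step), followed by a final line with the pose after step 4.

n=0: pose=(-8,5,W); sL=45/26, sR=5/4; mL=5/8, mR=115/104; mL+mR=45/26 → advance +1; mR−mL=25/52 → turn +1·90°
n=1: pose=(-9,5,S); sL=18/5, sR=2; mL=1, mR=13/5; mL+mR=18/5 → advance +1; mR−mL=8/5 → turn +1·90°
n=2: pose=(-9,4,E); sL=45/17, sR=5; mL=5/2, mR=5/34; mL+mR=45/17 → advance +1; mR−mL=-40/17 → turn -1·90°
n=3: pose=(-8,4,S); sL=90/13, sR=90/29; mL=45/29, mR=2025/377; mL+mR=90/13 → advance +1; mR−mL=1440/377 → turn +1·90°
n=4: pose=(-8,3,E); sL=9/2, sR=45/4; mL=45/8, mR=-9/8; mL+mR=9/2 → advance +1; mR−mL=-27/4 → turn -1·90°

0 45/26 5/4 5/8 115/104 -8 5 W
1 18/5 2 1 13/5 -9 5 S
2 45/17 5 5/2 5/34 -9 4 E
3 90/13 90/29 45/29 2025/377 -8 4 S
4 9/2 45/4 45/8 -9/8 -8 3 E
final -7 3 S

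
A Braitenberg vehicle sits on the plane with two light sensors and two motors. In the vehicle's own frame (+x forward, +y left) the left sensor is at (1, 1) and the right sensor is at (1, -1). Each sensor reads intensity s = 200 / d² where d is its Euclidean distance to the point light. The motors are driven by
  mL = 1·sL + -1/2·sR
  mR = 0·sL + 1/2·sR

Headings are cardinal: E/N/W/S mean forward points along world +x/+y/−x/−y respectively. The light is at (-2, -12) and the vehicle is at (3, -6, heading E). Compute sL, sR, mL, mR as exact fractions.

40/17 200/61 740/1037 100/61

left sensor world pos  = (4, -5); dL² = 85
right sensor world pos = (4, -7); dR² = 61
sL = 200/85 = 40/17
sR = 200/61 = 200/61
mL = 1·sL + -1/2·sR = 740/1037
mR = 0·sL + 1/2·sR = 100/61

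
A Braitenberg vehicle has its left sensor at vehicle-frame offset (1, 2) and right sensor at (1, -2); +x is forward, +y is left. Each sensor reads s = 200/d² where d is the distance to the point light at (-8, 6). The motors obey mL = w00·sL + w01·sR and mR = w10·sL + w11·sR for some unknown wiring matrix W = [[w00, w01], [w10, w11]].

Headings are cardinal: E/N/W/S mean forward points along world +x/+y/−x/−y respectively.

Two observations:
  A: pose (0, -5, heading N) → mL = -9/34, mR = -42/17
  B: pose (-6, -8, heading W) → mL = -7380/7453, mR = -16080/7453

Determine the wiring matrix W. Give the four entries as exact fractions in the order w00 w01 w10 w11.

1/2 -1 -1 -1

obs A: pose=(0,-5,N) → sL=25/17, sR=1, mL=-9/34, mR=-42/17
obs B: pose=(-6,-8,W) → sL=200/257, sR=40/29, mL=-7380/7453, mR=-16080/7453
sensor matrix S = [[25/17, 1], [200/257, 40/29]]; det S = 158400/126701
solve [mL_A; mL_B] = S·[w00; w01] and [mR_A; mR_B] = S·[w10; w11]:
  w00 = 1/2, w01 = -1, w10 = -1, w11 = -1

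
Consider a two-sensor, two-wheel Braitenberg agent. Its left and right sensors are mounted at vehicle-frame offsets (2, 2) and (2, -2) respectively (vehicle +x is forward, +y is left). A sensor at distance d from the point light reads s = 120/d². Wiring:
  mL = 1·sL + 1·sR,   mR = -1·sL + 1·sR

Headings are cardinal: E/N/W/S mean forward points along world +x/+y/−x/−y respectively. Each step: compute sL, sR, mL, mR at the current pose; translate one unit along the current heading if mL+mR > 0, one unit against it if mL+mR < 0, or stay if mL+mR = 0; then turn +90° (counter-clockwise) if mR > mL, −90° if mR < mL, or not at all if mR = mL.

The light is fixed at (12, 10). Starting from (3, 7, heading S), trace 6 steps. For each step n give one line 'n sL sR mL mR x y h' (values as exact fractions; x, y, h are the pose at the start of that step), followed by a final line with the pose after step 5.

0 60/37 60/73 6600/2701 -2160/2701 3 7 S
1 120/157 24/25 6768/3925 768/3925 3 6 W
2 30/37 30/17 1620/629 600/629 2 6 N
3 24/13 120/89 3696/1157 -576/1157 2 7 E
4 60/37 60/73 6600/2701 -2160/2701 3 7 S
5 120/157 24/25 6768/3925 768/3925 3 6 W
final 2 6 N

n=0: pose=(3,7,S); sL=60/37, sR=60/73; mL=6600/2701, mR=-2160/2701; mL+mR=120/73 → advance +1; mR−mL=-120/37 → turn -1·90°
n=1: pose=(3,6,W); sL=120/157, sR=24/25; mL=6768/3925, mR=768/3925; mL+mR=48/25 → advance +1; mR−mL=-240/157 → turn -1·90°
n=2: pose=(2,6,N); sL=30/37, sR=30/17; mL=1620/629, mR=600/629; mL+mR=60/17 → advance +1; mR−mL=-60/37 → turn -1·90°
n=3: pose=(2,7,E); sL=24/13, sR=120/89; mL=3696/1157, mR=-576/1157; mL+mR=240/89 → advance +1; mR−mL=-48/13 → turn -1·90°
n=4: pose=(3,7,S); sL=60/37, sR=60/73; mL=6600/2701, mR=-2160/2701; mL+mR=120/73 → advance +1; mR−mL=-120/37 → turn -1·90°
n=5: pose=(3,6,W); sL=120/157, sR=24/25; mL=6768/3925, mR=768/3925; mL+mR=48/25 → advance +1; mR−mL=-240/157 → turn -1·90°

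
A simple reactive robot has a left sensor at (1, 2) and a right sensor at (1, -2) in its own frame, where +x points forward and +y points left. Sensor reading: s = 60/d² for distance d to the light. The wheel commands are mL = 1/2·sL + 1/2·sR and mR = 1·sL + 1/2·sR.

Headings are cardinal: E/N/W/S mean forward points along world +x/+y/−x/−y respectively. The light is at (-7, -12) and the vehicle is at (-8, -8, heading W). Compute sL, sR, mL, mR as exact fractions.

15/2 3/2 9/2 33/4

left sensor world pos  = (-9, -10); dL² = 8
right sensor world pos = (-9, -6); dR² = 40
sL = 60/8 = 15/2
sR = 60/40 = 3/2
mL = 1/2·sL + 1/2·sR = 9/2
mR = 1·sL + 1/2·sR = 33/4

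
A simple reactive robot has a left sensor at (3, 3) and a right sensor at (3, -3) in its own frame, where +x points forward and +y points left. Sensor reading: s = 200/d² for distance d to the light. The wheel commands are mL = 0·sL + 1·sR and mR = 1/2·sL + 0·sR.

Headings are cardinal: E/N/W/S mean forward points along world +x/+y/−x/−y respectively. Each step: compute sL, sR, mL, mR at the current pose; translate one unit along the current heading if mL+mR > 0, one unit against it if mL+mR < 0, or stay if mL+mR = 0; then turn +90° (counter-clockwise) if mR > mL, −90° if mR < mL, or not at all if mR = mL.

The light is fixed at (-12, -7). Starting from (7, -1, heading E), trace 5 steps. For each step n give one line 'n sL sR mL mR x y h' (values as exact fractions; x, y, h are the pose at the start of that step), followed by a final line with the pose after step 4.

n=0: pose=(7,-1,E); sL=40/113, sR=200/493; mL=200/493, mR=20/113; mL+mR=32460/55709 → advance +1; mR−mL=-12740/55709 → turn -1·90°
n=1: pose=(8,-1,S); sL=100/269, sR=100/149; mL=100/149, mR=50/269; mL+mR=34350/40081 → advance +1; mR−mL=-19450/40081 → turn -1·90°
n=2: pose=(8,-2,W); sL=200/293, sR=200/353; mL=200/353, mR=100/293; mL+mR=93900/103429 → advance +1; mR−mL=-23300/103429 → turn -1·90°
n=3: pose=(7,-2,N); sL=5/8, sR=50/137; mL=50/137, mR=5/16; mL+mR=1485/2192 → advance +1; mR−mL=-115/2192 → turn -1·90°
n=4: pose=(7,-1,E); sL=40/113, sR=200/493; mL=200/493, mR=20/113; mL+mR=32460/55709 → advance +1; mR−mL=-12740/55709 → turn -1·90°

0 40/113 200/493 200/493 20/113 7 -1 E
1 100/269 100/149 100/149 50/269 8 -1 S
2 200/293 200/353 200/353 100/293 8 -2 W
3 5/8 50/137 50/137 5/16 7 -2 N
4 40/113 200/493 200/493 20/113 7 -1 E
final 8 -1 S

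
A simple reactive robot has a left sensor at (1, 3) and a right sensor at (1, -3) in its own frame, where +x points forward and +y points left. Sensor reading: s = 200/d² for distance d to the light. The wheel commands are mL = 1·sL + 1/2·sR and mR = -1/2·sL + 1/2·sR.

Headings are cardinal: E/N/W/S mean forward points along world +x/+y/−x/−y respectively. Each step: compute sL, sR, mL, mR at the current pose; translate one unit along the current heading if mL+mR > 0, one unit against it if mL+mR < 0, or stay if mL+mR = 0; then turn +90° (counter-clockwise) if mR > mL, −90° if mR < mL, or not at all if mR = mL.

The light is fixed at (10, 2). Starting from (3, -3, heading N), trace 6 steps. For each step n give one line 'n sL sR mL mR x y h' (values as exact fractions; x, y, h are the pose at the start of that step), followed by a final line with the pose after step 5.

n=0: pose=(3,-3,N); sL=50/29, sR=25/4; mL=1125/232, mR=525/232; mL+mR=825/116 → advance +1; mR−mL=-75/29 → turn -1·90°
n=1: pose=(3,-2,E); sL=200/37, sR=40/17; mL=4140/629, mR=-960/629; mL+mR=3180/629 → advance +1; mR−mL=-300/37 → turn -1·90°
n=2: pose=(4,-2,S); sL=100/17, sR=100/53; mL=6150/901, mR=-1800/901; mL+mR=4350/901 → advance +1; mR−mL=-150/17 → turn -1·90°
n=3: pose=(4,-3,W); sL=200/113, sR=200/53; mL=21900/5989, mR=6000/5989; mL+mR=27900/5989 → advance +1; mR−mL=-300/113 → turn -1·90°
n=4: pose=(3,-3,N); sL=50/29, sR=25/4; mL=1125/232, mR=525/232; mL+mR=825/116 → advance +1; mR−mL=-75/29 → turn -1·90°
n=5: pose=(3,-2,E); sL=200/37, sR=40/17; mL=4140/629, mR=-960/629; mL+mR=3180/629 → advance +1; mR−mL=-300/37 → turn -1·90°

0 50/29 25/4 1125/232 525/232 3 -3 N
1 200/37 40/17 4140/629 -960/629 3 -2 E
2 100/17 100/53 6150/901 -1800/901 4 -2 S
3 200/113 200/53 21900/5989 6000/5989 4 -3 W
4 50/29 25/4 1125/232 525/232 3 -3 N
5 200/37 40/17 4140/629 -960/629 3 -2 E
final 4 -2 S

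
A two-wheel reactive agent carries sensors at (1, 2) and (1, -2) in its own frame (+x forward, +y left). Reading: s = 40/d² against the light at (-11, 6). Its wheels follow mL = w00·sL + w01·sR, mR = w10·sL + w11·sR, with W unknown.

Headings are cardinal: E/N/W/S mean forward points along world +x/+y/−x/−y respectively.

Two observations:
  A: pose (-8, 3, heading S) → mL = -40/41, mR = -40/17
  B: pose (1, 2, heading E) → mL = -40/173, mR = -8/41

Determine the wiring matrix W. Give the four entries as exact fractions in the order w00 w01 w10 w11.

-1 0 0 -1

obs A: pose=(-8,3,S) → sL=40/41, sR=40/17, mL=-40/41, mR=-40/17
obs B: pose=(1,2,E) → sL=40/173, sR=8/41, mL=-40/173, mR=-8/41
sensor matrix S = [[40/41, 40/17], [40/173, 8/41]]; det S = -1748480/4943821
solve [mL_A; mL_B] = S·[w00; w01] and [mR_A; mR_B] = S·[w10; w11]:
  w00 = -1, w01 = 0, w10 = 0, w11 = -1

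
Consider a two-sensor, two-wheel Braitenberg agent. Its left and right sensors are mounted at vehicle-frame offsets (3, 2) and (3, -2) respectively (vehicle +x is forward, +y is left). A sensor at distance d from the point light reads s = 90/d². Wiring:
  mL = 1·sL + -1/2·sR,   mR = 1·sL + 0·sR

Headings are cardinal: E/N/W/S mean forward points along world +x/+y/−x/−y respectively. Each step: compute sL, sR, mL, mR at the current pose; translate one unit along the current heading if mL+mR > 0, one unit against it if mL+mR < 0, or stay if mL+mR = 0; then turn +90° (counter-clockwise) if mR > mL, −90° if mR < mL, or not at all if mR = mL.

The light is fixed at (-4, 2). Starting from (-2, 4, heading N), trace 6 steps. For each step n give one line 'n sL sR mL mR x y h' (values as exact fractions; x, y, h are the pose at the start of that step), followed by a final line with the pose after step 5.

n=0: pose=(-2,4,N); sL=18/5, sR=90/41; mL=513/205, mR=18/5; mL+mR=1251/205 → advance +1; mR−mL=45/41 → turn +1·90°
n=1: pose=(-2,5,W); sL=45, sR=45/13; mL=1125/26, mR=45; mL+mR=2295/26 → advance +1; mR−mL=45/26 → turn +1·90°
n=2: pose=(-3,5,S); sL=10, sR=90; mL=-35, mR=10; mL+mR=-25 → advance -1; mR−mL=45 → turn +1·90°
n=3: pose=(-3,6,E); sL=45/26, sR=9/2; mL=-27/52, mR=45/26; mL+mR=63/52 → advance +1; mR−mL=9/4 → turn +1·90°
n=4: pose=(-2,6,N); sL=90/49, sR=18/13; mL=729/637, mR=90/49; mL+mR=1899/637 → advance +1; mR−mL=9/13 → turn +1·90°
n=5: pose=(-2,7,W); sL=9, sR=9/5; mL=81/10, mR=9; mL+mR=171/10 → advance +1; mR−mL=9/10 → turn +1·90°

0 18/5 90/41 513/205 18/5 -2 4 N
1 45 45/13 1125/26 45 -2 5 W
2 10 90 -35 10 -3 5 S
3 45/26 9/2 -27/52 45/26 -3 6 E
4 90/49 18/13 729/637 90/49 -2 6 N
5 9 9/5 81/10 9 -2 7 W
final -3 7 S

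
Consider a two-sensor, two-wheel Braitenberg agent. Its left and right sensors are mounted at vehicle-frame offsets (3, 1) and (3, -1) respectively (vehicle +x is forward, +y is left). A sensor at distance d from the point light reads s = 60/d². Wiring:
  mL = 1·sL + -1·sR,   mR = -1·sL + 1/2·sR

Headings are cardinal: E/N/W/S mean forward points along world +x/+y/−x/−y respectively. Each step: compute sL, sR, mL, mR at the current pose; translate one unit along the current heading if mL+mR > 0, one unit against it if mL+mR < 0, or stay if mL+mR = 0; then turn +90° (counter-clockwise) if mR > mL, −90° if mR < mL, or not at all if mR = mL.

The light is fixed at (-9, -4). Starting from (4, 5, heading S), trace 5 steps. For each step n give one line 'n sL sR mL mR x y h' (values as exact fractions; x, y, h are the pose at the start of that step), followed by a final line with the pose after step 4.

n=0: pose=(4,5,S); sL=15/58, sR=1/3; mL=-13/174, mR=-8/87; mL+mR=-1/6 → advance -1; mR−mL=-1/58 → turn -1·90°
n=1: pose=(4,6,W); sL=60/181, sR=60/221; mL=2400/40001, mR=-7830/40001; mL+mR=-30/221 → advance -1; mR−mL=-10230/40001 → turn -1·90°
n=2: pose=(5,6,N); sL=30/169, sR=30/197; mL=840/33293, mR=-3375/33293; mL+mR=-15/197 → advance -1; mR−mL=-4215/33293 → turn -1·90°
n=3: pose=(5,5,E); sL=60/389, sR=60/353; mL=-2160/137317, mR=-9510/137317; mL+mR=-30/353 → advance -1; mR−mL=-7350/137317 → turn -1·90°
n=4: pose=(4,5,S); sL=15/58, sR=1/3; mL=-13/174, mR=-8/87; mL+mR=-1/6 → advance -1; mR−mL=-1/58 → turn -1·90°

0 15/58 1/3 -13/174 -8/87 4 5 S
1 60/181 60/221 2400/40001 -7830/40001 4 6 W
2 30/169 30/197 840/33293 -3375/33293 5 6 N
3 60/389 60/353 -2160/137317 -9510/137317 5 5 E
4 15/58 1/3 -13/174 -8/87 4 5 S
final 4 6 W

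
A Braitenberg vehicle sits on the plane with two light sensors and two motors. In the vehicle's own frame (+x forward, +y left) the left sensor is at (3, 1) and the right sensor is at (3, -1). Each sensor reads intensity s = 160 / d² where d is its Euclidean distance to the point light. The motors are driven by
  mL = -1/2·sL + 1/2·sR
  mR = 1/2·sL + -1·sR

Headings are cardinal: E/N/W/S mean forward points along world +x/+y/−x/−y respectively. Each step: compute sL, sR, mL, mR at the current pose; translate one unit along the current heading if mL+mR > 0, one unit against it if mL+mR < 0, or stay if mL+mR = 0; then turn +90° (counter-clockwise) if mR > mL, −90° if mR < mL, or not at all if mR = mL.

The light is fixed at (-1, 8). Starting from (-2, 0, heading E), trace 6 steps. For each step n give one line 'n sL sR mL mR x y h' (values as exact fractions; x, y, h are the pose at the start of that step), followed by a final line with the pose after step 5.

n=0: pose=(-2,0,E); sL=160/53, sR=32/17; mL=-512/901, mR=-336/901; mL+mR=-16/17 → advance -1; mR−mL=176/901 → turn +1·90°
n=1: pose=(-3,0,N); sL=80/17, sR=80/13; mL=160/221, mR=-840/221; mL+mR=-40/13 → advance -1; mR−mL=-1000/221 → turn -1·90°
n=2: pose=(-3,-1,E); sL=32/13, sR=160/101; mL=-576/1313, mR=-464/1313; mL+mR=-80/101 → advance -1; mR−mL=112/1313 → turn +1·90°
n=3: pose=(-4,-1,N); sL=40/13, sR=4; mL=6/13, mR=-32/13; mL+mR=-2 → advance -1; mR−mL=-38/13 → turn -1·90°
n=4: pose=(-4,-2,E); sL=160/81, sR=160/121; mL=-3200/9801, mR=-3280/9801; mL+mR=-80/121 → advance -1; mR−mL=-80/9801 → turn -1·90°
n=5: pose=(-5,-2,S); sL=80/89, sR=80/97; mL=-320/8633, mR=-3240/8633; mL+mR=-40/97 → advance -1; mR−mL=-2920/8633 → turn -1·90°

0 160/53 32/17 -512/901 -336/901 -2 0 E
1 80/17 80/13 160/221 -840/221 -3 0 N
2 32/13 160/101 -576/1313 -464/1313 -3 -1 E
3 40/13 4 6/13 -32/13 -4 -1 N
4 160/81 160/121 -3200/9801 -3280/9801 -4 -2 E
5 80/89 80/97 -320/8633 -3240/8633 -5 -2 S
final -5 -1 W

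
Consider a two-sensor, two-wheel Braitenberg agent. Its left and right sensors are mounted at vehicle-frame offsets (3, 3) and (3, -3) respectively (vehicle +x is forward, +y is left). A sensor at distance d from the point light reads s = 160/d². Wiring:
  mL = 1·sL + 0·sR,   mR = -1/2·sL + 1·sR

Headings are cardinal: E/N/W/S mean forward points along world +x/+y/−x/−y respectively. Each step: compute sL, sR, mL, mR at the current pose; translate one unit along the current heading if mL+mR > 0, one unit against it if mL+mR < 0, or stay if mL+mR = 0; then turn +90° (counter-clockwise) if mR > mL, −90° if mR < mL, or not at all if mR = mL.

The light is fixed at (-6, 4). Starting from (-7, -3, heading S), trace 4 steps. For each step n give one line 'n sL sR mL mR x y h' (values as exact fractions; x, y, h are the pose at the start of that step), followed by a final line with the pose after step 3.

0 20/13 40/29 20/13 230/377 -7 -3 S
1 160/137 160/41 160/137 18640/5617 -7 -4 W
2 80/61 80/73 80/61 1960/4453 -8 -4 S
3 160/169 160/61 160/169 22160/10309 -8 -5 W
final -9 -5 S

n=0: pose=(-7,-3,S); sL=20/13, sR=40/29; mL=20/13, mR=230/377; mL+mR=810/377 → advance +1; mR−mL=-350/377 → turn -1·90°
n=1: pose=(-7,-4,W); sL=160/137, sR=160/41; mL=160/137, mR=18640/5617; mL+mR=25200/5617 → advance +1; mR−mL=12080/5617 → turn +1·90°
n=2: pose=(-8,-4,S); sL=80/61, sR=80/73; mL=80/61, mR=1960/4453; mL+mR=7800/4453 → advance +1; mR−mL=-3880/4453 → turn -1·90°
n=3: pose=(-8,-5,W); sL=160/169, sR=160/61; mL=160/169, mR=22160/10309; mL+mR=31920/10309 → advance +1; mR−mL=12400/10309 → turn +1·90°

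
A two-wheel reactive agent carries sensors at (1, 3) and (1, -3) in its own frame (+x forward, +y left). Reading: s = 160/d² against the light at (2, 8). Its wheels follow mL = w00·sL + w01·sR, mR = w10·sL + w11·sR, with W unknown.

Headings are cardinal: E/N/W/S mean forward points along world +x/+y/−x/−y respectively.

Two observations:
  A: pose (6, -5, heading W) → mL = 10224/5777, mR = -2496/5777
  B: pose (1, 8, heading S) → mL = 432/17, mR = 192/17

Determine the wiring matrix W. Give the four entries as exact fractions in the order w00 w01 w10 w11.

1/2 1 1/2 -1/2

obs A: pose=(6,-5,W) → sL=32/53, sR=160/109, mL=10224/5777, mR=-2496/5777
obs B: pose=(1,8,S) → sL=32, sR=160/17, mL=432/17, mR=192/17
sensor matrix S = [[32/53, 160/109], [32, 160/17]]; det S = -4055040/98209
solve [mL_A; mL_B] = S·[w00; w01] and [mR_A; mR_B] = S·[w10; w11]:
  w00 = 1/2, w01 = 1, w10 = 1/2, w11 = -1/2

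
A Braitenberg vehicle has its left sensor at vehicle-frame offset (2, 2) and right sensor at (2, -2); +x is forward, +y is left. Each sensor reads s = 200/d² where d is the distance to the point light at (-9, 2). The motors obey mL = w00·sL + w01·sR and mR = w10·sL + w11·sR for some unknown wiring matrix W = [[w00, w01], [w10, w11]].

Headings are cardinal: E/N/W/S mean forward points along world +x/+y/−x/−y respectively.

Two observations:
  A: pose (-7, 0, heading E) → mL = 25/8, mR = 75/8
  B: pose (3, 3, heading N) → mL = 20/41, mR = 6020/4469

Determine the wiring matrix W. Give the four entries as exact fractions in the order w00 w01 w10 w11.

0 1/2 1 -1/2

obs A: pose=(-7,0,E) → sL=25/2, sR=25/4, mL=25/8, mR=75/8
obs B: pose=(3,3,N) → sL=200/109, sR=40/41, mL=20/41, mR=6020/4469
sensor matrix S = [[25/2, 25/4], [200/109, 40/41]]; det S = 3250/4469
solve [mL_A; mL_B] = S·[w00; w01] and [mR_A; mR_B] = S·[w10; w11]:
  w00 = 0, w01 = 1/2, w10 = 1, w11 = -1/2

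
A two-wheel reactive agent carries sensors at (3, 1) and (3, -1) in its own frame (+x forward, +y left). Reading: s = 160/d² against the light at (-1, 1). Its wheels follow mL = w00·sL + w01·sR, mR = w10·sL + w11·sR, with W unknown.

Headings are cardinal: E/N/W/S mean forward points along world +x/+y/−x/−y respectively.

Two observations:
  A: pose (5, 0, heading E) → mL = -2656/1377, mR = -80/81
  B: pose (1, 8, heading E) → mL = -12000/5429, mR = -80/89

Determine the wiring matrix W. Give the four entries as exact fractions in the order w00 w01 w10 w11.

obs A: pose=(5,0,E) → sL=160/81, sR=32/17, mL=-2656/1377, mR=-80/81
obs B: pose=(1,8,E) → sL=160/89, sR=160/61, mL=-12000/5429, mR=-80/89
sensor matrix S = [[160/81, 32/17], [160/89, 160/61]]; det S = 13434880/7475733
solve [mL_A; mL_B] = S·[w00; w01] and [mR_A; mR_B] = S·[w10; w11]:
  w00 = -1/2, w01 = -1/2, w10 = -1/2, w11 = 0

-1/2 -1/2 -1/2 0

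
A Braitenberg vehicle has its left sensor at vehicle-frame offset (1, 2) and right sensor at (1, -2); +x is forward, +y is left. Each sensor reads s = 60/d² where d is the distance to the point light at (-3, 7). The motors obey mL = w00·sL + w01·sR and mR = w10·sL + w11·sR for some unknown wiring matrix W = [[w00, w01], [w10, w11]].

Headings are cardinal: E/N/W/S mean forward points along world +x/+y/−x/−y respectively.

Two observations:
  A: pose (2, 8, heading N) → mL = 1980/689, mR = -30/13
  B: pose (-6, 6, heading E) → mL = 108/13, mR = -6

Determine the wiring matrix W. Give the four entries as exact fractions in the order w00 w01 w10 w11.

obs A: pose=(2,8,N) → sL=60/13, sR=60/53, mL=1980/689, mR=-30/13
obs B: pose=(-6,6,E) → sL=12, sR=60/13, mL=108/13, mR=-6
sensor matrix S = [[60/13, 60/53], [12, 60/13]]; det S = 69120/8957
solve [mL_A; mL_B] = S·[w00; w01] and [mR_A; mR_B] = S·[w10; w11]:
  w00 = 1/2, w01 = 1/2, w10 = -1/2, w11 = 0

1/2 1/2 -1/2 0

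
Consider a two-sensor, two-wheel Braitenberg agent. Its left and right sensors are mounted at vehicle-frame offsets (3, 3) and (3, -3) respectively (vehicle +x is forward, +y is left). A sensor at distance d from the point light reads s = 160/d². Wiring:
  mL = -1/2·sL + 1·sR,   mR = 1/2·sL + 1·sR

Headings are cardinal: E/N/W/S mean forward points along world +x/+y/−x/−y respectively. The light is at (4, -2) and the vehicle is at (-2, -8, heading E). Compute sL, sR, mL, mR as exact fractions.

left sensor world pos  = (1, -5); dL² = 18
right sensor world pos = (1, -11); dR² = 90
sL = 160/18 = 80/9
sR = 160/90 = 16/9
mL = -1/2·sL + 1·sR = -8/3
mR = 1/2·sL + 1·sR = 56/9

80/9 16/9 -8/3 56/9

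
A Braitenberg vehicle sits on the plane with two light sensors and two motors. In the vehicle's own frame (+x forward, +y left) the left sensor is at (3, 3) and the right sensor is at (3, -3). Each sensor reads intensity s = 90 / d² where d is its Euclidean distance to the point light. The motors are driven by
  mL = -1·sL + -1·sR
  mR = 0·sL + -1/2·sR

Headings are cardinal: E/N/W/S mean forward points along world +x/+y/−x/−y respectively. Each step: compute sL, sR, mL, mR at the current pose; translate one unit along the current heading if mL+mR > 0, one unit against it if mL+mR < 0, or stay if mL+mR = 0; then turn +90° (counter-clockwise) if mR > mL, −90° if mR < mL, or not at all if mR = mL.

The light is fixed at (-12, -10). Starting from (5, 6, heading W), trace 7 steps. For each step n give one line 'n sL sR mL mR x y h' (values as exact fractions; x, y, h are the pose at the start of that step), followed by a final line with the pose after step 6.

n=0: pose=(5,6,W); sL=18/73, sR=90/557; mL=-16596/40661, mR=-45/557; mL+mR=-19881/40661 → advance -1; mR−mL=13311/40661 → turn +1·90°
n=1: pose=(6,6,S); sL=9/61, sR=45/197; mL=-4518/12017, mR=-45/394; mL+mR=-11781/24034 → advance -1; mR−mL=6291/24034 → turn +1·90°
n=2: pose=(6,7,E); sL=90/841, sR=90/637; mL=-133020/535717, mR=-45/637; mL+mR=-170865/535717 → advance -1; mR−mL=95175/535717 → turn +1·90°
n=3: pose=(5,7,N); sL=45/298, sR=9/80; mL=-3141/11920, mR=-9/160; mL+mR=-7623/23840 → advance -1; mR−mL=4941/23840 → turn +1·90°
n=4: pose=(5,6,W); sL=18/73, sR=90/557; mL=-16596/40661, mR=-45/557; mL+mR=-19881/40661 → advance -1; mR−mL=13311/40661 → turn +1·90°
n=5: pose=(6,6,S); sL=9/61, sR=45/197; mL=-4518/12017, mR=-45/394; mL+mR=-11781/24034 → advance -1; mR−mL=6291/24034 → turn +1·90°
n=6: pose=(6,7,E); sL=90/841, sR=90/637; mL=-133020/535717, mR=-45/637; mL+mR=-170865/535717 → advance -1; mR−mL=95175/535717 → turn +1·90°

0 18/73 90/557 -16596/40661 -45/557 5 6 W
1 9/61 45/197 -4518/12017 -45/394 6 6 S
2 90/841 90/637 -133020/535717 -45/637 6 7 E
3 45/298 9/80 -3141/11920 -9/160 5 7 N
4 18/73 90/557 -16596/40661 -45/557 5 6 W
5 9/61 45/197 -4518/12017 -45/394 6 6 S
6 90/841 90/637 -133020/535717 -45/637 6 7 E
final 5 7 N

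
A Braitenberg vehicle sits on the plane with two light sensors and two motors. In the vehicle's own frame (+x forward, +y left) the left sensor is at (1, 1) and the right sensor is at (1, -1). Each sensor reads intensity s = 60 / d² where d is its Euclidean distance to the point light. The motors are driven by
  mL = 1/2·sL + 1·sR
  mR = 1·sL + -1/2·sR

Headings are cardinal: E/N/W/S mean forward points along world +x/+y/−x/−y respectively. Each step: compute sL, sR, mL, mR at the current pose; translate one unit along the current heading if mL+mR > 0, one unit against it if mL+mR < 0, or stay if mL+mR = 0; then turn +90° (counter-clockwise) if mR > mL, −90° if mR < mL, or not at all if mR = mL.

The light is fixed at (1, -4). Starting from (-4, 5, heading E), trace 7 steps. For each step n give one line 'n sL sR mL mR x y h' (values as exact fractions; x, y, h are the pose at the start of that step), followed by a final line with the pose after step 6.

0 15/29 3/4 117/116 33/232 -4 5 E
1 60/73 60/89 7050/6497 3150/6497 -3 5 S
2 30/37 30/53 1905/1961 1035/1961 -3 4 W
3 20/39 60/97 3310/3783 770/3783 -4 4 N
4 15/29 3/4 117/116 33/232 -4 5 E
5 60/73 60/89 7050/6497 3150/6497 -3 5 S
6 30/37 30/53 1905/1961 1035/1961 -3 4 W
final -4 4 N

n=0: pose=(-4,5,E); sL=15/29, sR=3/4; mL=117/116, mR=33/232; mL+mR=267/232 → advance +1; mR−mL=-201/232 → turn -1·90°
n=1: pose=(-3,5,S); sL=60/73, sR=60/89; mL=7050/6497, mR=3150/6497; mL+mR=10200/6497 → advance +1; mR−mL=-3900/6497 → turn -1·90°
n=2: pose=(-3,4,W); sL=30/37, sR=30/53; mL=1905/1961, mR=1035/1961; mL+mR=2940/1961 → advance +1; mR−mL=-870/1961 → turn -1·90°
n=3: pose=(-4,4,N); sL=20/39, sR=60/97; mL=3310/3783, mR=770/3783; mL+mR=1360/1261 → advance +1; mR−mL=-2540/3783 → turn -1·90°
n=4: pose=(-4,5,E); sL=15/29, sR=3/4; mL=117/116, mR=33/232; mL+mR=267/232 → advance +1; mR−mL=-201/232 → turn -1·90°
n=5: pose=(-3,5,S); sL=60/73, sR=60/89; mL=7050/6497, mR=3150/6497; mL+mR=10200/6497 → advance +1; mR−mL=-3900/6497 → turn -1·90°
n=6: pose=(-3,4,W); sL=30/37, sR=30/53; mL=1905/1961, mR=1035/1961; mL+mR=2940/1961 → advance +1; mR−mL=-870/1961 → turn -1·90°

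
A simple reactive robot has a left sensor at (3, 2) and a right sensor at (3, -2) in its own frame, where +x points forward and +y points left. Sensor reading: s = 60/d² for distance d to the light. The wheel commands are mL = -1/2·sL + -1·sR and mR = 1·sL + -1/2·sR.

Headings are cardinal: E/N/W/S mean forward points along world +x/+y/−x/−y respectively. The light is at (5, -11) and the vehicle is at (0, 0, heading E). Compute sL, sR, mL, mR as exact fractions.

left sensor world pos  = (3, 2); dL² = 173
right sensor world pos = (3, -2); dR² = 85
sL = 60/173 = 60/173
sR = 60/85 = 12/17
mL = -1/2·sL + -1·sR = -2586/2941
mR = 1·sL + -1/2·sR = -18/2941

60/173 12/17 -2586/2941 -18/2941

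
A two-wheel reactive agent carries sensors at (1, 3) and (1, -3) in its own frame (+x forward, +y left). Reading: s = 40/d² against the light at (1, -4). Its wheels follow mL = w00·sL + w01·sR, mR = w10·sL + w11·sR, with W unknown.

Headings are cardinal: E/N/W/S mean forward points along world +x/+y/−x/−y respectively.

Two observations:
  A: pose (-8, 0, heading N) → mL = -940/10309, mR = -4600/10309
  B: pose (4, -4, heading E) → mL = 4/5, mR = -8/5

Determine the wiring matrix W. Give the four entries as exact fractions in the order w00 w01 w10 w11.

obs A: pose=(-8,0,N) → sL=40/169, sR=40/61, mL=-940/10309, mR=-4600/10309
obs B: pose=(4,-4,E) → sL=8/5, sR=8/5, mL=4/5, mR=-8/5
sensor matrix S = [[40/169, 40/61], [8/5, 8/5]]; det S = -6912/10309
solve [mL_A; mL_B] = S·[w00; w01] and [mR_A; mR_B] = S·[w10; w11]:
  w00 = 1, w01 = -1/2, w10 = -1/2, w11 = -1/2

1 -1/2 -1/2 -1/2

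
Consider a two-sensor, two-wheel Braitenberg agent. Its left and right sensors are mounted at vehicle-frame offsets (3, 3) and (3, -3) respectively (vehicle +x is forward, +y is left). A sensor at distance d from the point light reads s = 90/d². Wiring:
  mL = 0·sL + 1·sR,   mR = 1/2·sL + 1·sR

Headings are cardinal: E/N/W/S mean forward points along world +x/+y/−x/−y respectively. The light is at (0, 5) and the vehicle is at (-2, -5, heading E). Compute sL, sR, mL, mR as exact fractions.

9/5 9/17 9/17 243/170

left sensor world pos  = (1, -2); dL² = 50
right sensor world pos = (1, -8); dR² = 170
sL = 90/50 = 9/5
sR = 90/170 = 9/17
mL = 0·sL + 1·sR = 9/17
mR = 1/2·sL + 1·sR = 243/170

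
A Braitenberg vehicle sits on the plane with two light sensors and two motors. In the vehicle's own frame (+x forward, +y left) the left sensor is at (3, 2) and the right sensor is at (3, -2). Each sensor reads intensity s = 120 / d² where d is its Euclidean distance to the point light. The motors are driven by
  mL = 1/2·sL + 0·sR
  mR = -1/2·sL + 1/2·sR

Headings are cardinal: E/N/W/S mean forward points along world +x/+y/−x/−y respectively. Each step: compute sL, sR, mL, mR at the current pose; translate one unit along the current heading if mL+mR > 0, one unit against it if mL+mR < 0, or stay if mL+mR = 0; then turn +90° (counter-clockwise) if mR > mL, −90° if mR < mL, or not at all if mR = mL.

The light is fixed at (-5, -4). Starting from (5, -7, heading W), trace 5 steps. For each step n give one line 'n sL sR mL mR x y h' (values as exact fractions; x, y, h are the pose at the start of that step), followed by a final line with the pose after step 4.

0 60/37 12/5 30/37 72/185 5 -7 W
1 120/49 120/121 60/49 -4320/5929 4 -7 N
2 5/6 3/4 5/12 -1/24 4 -6 E
3 120/169 120/89 60/169 4800/15041 5 -6 S
4 60/37 12/5 30/37 72/185 5 -7 W
final 4 -7 N

n=0: pose=(5,-7,W); sL=60/37, sR=12/5; mL=30/37, mR=72/185; mL+mR=6/5 → advance +1; mR−mL=-78/185 → turn -1·90°
n=1: pose=(4,-7,N); sL=120/49, sR=120/121; mL=60/49, mR=-4320/5929; mL+mR=60/121 → advance +1; mR−mL=-11580/5929 → turn -1·90°
n=2: pose=(4,-6,E); sL=5/6, sR=3/4; mL=5/12, mR=-1/24; mL+mR=3/8 → advance +1; mR−mL=-11/24 → turn -1·90°
n=3: pose=(5,-6,S); sL=120/169, sR=120/89; mL=60/169, mR=4800/15041; mL+mR=60/89 → advance +1; mR−mL=-540/15041 → turn -1·90°
n=4: pose=(5,-7,W); sL=60/37, sR=12/5; mL=30/37, mR=72/185; mL+mR=6/5 → advance +1; mR−mL=-78/185 → turn -1·90°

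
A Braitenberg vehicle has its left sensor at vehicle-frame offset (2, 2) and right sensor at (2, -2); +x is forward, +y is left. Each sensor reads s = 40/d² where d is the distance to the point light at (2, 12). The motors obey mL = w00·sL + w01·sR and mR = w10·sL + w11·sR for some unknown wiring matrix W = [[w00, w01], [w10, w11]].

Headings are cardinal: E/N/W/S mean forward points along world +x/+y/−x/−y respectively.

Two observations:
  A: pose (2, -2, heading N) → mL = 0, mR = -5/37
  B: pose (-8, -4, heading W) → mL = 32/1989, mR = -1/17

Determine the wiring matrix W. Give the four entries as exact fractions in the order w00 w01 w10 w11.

obs A: pose=(2,-2,N) → sL=10/37, sR=10/37, mL=0, mR=-5/37
obs B: pose=(-8,-4,W) → sL=10/117, sR=2/17, mL=32/1989, mR=-1/17
sensor matrix S = [[10/37, 10/37], [10/117, 2/17]]; det S = 640/73593
solve [mL_A; mL_B] = S·[w00; w01] and [mR_A; mR_B] = S·[w10; w11]:
  w00 = -1/2, w01 = 1/2, w10 = 0, w11 = -1/2

-1/2 1/2 0 -1/2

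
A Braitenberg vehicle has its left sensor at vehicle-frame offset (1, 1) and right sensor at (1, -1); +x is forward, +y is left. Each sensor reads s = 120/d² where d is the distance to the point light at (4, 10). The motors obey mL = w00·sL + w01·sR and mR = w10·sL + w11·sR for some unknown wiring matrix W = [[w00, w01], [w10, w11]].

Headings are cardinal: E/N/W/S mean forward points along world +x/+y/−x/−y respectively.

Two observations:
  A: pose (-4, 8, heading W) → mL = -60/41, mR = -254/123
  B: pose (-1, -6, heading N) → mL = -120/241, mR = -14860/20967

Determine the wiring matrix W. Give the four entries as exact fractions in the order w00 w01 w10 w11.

0 -1 -1 -1/2

obs A: pose=(-4,8,W) → sL=4/3, sR=60/41, mL=-60/41, mR=-254/123
obs B: pose=(-1,-6,N) → sL=40/87, sR=120/241, mL=-120/241, mR=-14860/20967
sensor matrix S = [[4/3, 60/41], [40/87, 120/241]]; det S = -2560/286549
solve [mL_A; mL_B] = S·[w00; w01] and [mR_A; mR_B] = S·[w10; w11]:
  w00 = 0, w01 = -1, w10 = -1, w11 = -1/2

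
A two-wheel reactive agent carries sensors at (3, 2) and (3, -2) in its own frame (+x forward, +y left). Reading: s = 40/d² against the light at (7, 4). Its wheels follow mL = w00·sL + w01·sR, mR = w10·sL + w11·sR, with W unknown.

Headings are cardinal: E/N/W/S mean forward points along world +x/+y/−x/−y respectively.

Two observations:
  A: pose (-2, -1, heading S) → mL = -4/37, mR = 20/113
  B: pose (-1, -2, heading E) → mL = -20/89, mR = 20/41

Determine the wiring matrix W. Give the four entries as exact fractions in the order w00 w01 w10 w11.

obs A: pose=(-2,-1,S) → sL=40/113, sR=8/37, mL=-4/37, mR=20/113
obs B: pose=(-1,-2,E) → sL=40/41, sR=40/89, mL=-20/89, mR=20/41
sensor matrix S = [[40/113, 8/37], [40/41, 40/89]]; det S = -791040/15256469
solve [mL_A; mL_B] = S·[w00; w01] and [mR_A; mR_B] = S·[w10; w11]:
  w00 = 0, w01 = -1/2, w10 = 1/2, w11 = 0

0 -1/2 1/2 0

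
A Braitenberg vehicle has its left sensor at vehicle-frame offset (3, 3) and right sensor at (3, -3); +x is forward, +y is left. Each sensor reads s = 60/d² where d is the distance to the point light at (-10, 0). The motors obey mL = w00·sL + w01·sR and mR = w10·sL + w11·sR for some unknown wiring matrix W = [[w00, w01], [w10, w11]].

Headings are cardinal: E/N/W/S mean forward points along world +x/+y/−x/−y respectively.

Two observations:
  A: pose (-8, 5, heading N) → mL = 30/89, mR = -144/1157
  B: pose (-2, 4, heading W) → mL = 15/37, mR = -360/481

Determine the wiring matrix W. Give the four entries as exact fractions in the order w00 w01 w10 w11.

0 1/2 -1/2 1/2

obs A: pose=(-8,5,N) → sL=12/13, sR=60/89, mL=30/89, mR=-144/1157
obs B: pose=(-2,4,W) → sL=30/13, sR=30/37, mL=15/37, mR=-360/481
sensor matrix S = [[12/13, 60/89], [30/13, 30/37]]; det S = -34560/42809
solve [mL_A; mL_B] = S·[w00; w01] and [mR_A; mR_B] = S·[w10; w11]:
  w00 = 0, w01 = 1/2, w10 = -1/2, w11 = 1/2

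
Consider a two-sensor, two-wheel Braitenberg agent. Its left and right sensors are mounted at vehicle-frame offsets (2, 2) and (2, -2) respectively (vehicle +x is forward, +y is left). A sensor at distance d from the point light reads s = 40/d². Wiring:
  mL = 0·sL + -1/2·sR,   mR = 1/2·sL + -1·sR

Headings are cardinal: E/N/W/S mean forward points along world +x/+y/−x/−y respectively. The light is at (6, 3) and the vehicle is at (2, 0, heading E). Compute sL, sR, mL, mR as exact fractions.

8 40/29 -20/29 76/29

left sensor world pos  = (4, 2); dL² = 5
right sensor world pos = (4, -2); dR² = 29
sL = 40/5 = 8
sR = 40/29 = 40/29
mL = 0·sL + -1/2·sR = -20/29
mR = 1/2·sL + -1·sR = 76/29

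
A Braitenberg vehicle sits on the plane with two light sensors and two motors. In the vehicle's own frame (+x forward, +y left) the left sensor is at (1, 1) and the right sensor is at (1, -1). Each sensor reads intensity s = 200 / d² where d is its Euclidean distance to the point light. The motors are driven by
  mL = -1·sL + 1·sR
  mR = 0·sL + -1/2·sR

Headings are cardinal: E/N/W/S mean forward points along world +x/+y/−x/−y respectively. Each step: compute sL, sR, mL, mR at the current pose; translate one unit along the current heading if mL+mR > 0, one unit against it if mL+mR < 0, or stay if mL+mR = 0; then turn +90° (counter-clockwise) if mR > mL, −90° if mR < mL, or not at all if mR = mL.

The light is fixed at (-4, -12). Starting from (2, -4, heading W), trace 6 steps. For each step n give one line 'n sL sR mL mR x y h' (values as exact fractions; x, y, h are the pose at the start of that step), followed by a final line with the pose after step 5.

n=0: pose=(2,-4,W); sL=100/37, sR=100/53; mL=-1600/1961, mR=-50/53; mL+mR=-3450/1961 → advance -1; mR−mL=-250/1961 → turn -1·90°
n=1: pose=(3,-4,N); sL=200/117, sR=40/29; mL=-1120/3393, mR=-20/29; mL+mR=-3460/3393 → advance -1; mR−mL=-1220/3393 → turn -1·90°
n=2: pose=(3,-5,E); sL=25/16, sR=2; mL=7/16, mR=-1; mL+mR=-9/16 → advance -1; mR−mL=-23/16 → turn -1·90°
n=3: pose=(2,-5,S); sL=40/17, sR=200/61; mL=960/1037, mR=-100/61; mL+mR=-740/1037 → advance -1; mR−mL=-2660/1037 → turn -1·90°
n=4: pose=(2,-4,W); sL=100/37, sR=100/53; mL=-1600/1961, mR=-50/53; mL+mR=-3450/1961 → advance -1; mR−mL=-250/1961 → turn -1·90°
n=5: pose=(3,-4,N); sL=200/117, sR=40/29; mL=-1120/3393, mR=-20/29; mL+mR=-3460/3393 → advance -1; mR−mL=-1220/3393 → turn -1·90°

0 100/37 100/53 -1600/1961 -50/53 2 -4 W
1 200/117 40/29 -1120/3393 -20/29 3 -4 N
2 25/16 2 7/16 -1 3 -5 E
3 40/17 200/61 960/1037 -100/61 2 -5 S
4 100/37 100/53 -1600/1961 -50/53 2 -4 W
5 200/117 40/29 -1120/3393 -20/29 3 -4 N
final 3 -5 E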